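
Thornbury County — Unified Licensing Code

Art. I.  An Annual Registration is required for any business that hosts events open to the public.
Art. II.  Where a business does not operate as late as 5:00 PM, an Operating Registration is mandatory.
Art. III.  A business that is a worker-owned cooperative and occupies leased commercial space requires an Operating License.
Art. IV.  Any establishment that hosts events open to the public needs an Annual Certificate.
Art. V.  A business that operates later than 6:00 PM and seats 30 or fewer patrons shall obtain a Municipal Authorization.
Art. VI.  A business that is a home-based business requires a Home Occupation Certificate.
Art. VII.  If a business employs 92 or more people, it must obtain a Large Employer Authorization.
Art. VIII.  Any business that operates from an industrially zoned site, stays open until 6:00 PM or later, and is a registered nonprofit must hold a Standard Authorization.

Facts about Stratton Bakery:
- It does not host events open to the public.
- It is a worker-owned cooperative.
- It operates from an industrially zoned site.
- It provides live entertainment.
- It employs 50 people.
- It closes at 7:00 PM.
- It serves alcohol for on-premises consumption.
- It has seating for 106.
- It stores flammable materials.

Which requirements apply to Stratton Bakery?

None

Art. I. does not host events open to the public → Annual Registration not required.
Art. II. closes 7:00 PM, after 5:00 PM → Operating Registration not required.
Art. III. is a worker-owned cooperative; operates from an industrially zoned site (not: occupies leased commercial space) → Operating License not required.
Art. IV. does not host events open to the public → Annual Certificate not required.
Art. V. closes 7:00 PM, after 6:00 PM; seating 106 > 30 → Municipal Authorization not required.
Art. VI. operates from an industrially zoned site (not: is a home-based business) → Home Occupation Certificate not required.
Art. VII. employees 50 < 92 → Large Employer Authorization not required.
Art. VIII. operates from an industrially zoned site; closes 7:00 PM, after 6:00 PM; is a worker-owned cooperative (not: is a registered nonprofit) → Standard Authorization not required.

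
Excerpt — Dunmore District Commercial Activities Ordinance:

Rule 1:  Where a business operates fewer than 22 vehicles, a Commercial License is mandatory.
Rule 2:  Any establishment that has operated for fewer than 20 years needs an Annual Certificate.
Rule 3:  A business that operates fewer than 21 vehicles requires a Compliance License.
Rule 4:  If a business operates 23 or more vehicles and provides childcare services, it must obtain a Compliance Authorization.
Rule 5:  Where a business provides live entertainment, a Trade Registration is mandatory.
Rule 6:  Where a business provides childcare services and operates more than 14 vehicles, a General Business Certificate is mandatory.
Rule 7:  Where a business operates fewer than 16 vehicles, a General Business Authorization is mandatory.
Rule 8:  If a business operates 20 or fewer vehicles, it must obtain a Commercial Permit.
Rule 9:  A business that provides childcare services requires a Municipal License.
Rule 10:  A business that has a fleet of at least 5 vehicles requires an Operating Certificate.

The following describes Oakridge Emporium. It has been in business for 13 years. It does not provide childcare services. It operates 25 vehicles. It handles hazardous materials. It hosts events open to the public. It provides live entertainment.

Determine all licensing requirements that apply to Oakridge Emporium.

Rule 1: vehicles 25 ≥ 22 → Commercial License not required.
Rule 2: years in business 13 < 20 → Annual Certificate required.
Rule 3: vehicles 25 ≥ 21 → Compliance License not required.
Rule 4: vehicles 25 ≥ 23; does not provide childcare services → Compliance Authorization not required.
Rule 5: provides live entertainment → Trade Registration required.
Rule 6: does not provide childcare services; vehicles 25 > 14 → General Business Certificate not required.
Rule 7: vehicles 25 ≥ 16 → General Business Authorization not required.
Rule 8: vehicles 25 > 20 → Commercial Permit not required.
Rule 9: does not provide childcare services → Municipal License not required.
Rule 10: vehicles 25 ≥ 5 → Operating Certificate required.

Annual Certificate, Operating Certificate, Trade Registration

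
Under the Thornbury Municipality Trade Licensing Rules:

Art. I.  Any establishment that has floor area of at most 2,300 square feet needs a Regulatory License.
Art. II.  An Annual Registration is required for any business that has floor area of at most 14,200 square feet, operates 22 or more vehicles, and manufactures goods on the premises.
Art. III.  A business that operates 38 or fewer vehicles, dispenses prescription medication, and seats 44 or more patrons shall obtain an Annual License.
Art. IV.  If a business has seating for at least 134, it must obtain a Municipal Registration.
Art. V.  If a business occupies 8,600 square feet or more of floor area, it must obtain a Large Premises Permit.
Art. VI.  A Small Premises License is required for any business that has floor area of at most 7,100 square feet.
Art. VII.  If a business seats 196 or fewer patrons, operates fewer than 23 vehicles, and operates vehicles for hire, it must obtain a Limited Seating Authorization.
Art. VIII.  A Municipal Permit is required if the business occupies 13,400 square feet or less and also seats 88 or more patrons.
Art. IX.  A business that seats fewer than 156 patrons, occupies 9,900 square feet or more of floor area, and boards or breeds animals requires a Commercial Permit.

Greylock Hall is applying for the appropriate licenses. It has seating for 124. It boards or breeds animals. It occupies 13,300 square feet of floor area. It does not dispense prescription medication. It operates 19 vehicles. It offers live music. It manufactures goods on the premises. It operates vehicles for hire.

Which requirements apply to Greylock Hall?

Commercial Permit, Large Premises Permit, Limited Seating Authorization, Municipal Permit

Art. I. floor area 13,300 square feet > 2,300 square feet → Regulatory License not required.
Art. II. floor area 13,300 square feet ≤ 14,200 square feet; vehicles 19 < 22; manufactures goods on the premises → Annual Registration not required.
Art. III. vehicles 19 ≤ 38; does not dispense prescription medication; seating 124 ≥ 44 → Annual License not required.
Art. IV. seating 124 < 134 → Municipal Registration not required.
Art. V. floor area 13,300 square feet ≥ 8,600 square feet → Large Premises Permit required.
Art. VI. floor area 13,300 square feet > 7,100 square feet → Small Premises License not required.
Art. VII. seating 124 ≤ 196; vehicles 19 < 23; operates vehicles for hire → Limited Seating Authorization required.
Art. VIII. floor area 13,300 square feet ≤ 13,400 square feet; seating 124 ≥ 88 → Municipal Permit required.
Art. IX. seating 124 < 156; floor area 13,300 square feet ≥ 9,900 square feet; boards or breeds animals → Commercial Permit required.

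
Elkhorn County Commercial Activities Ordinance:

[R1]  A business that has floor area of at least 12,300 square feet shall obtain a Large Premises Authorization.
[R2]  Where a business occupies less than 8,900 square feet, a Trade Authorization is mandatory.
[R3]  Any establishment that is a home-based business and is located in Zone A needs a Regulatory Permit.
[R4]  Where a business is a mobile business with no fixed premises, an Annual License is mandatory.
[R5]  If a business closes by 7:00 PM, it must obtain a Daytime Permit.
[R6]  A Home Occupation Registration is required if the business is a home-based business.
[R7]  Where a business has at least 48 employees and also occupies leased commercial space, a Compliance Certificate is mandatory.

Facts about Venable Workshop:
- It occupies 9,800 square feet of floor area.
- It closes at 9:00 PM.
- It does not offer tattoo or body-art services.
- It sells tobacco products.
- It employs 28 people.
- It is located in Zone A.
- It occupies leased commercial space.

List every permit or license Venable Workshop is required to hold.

None

[R1] floor area 9,800 square feet < 12,300 square feet → Large Premises Authorization not required.
[R2] floor area 9,800 square feet ≥ 8,900 square feet → Trade Authorization not required.
[R3] occupies leased commercial space (not: is a home-based business); is located in Zone A → Regulatory Permit not required.
[R4] occupies leased commercial space (not: is a mobile business with no fixed premises) → Annual License not required.
[R5] closes 9:00 PM, after 7:00 PM → Daytime Permit not required.
[R6] occupies leased commercial space (not: is a home-based business) → Home Occupation Registration not required.
[R7] employees 28 < 48; occupies leased commercial space → Compliance Certificate not required.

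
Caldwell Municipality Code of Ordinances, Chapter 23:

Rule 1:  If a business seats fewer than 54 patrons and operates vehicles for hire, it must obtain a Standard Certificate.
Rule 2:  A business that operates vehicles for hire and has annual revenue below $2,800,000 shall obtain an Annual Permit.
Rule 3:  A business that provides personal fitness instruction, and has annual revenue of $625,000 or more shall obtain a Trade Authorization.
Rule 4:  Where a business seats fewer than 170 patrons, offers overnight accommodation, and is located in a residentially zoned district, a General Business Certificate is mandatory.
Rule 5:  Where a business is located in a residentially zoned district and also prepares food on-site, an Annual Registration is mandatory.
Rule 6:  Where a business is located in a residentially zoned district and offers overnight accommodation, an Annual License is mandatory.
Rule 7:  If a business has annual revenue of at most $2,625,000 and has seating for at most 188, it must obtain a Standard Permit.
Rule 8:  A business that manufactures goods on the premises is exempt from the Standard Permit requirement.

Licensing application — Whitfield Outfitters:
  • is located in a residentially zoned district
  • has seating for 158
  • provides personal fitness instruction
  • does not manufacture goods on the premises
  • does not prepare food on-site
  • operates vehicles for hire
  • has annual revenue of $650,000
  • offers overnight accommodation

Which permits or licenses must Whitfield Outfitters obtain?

Annual License, Annual Permit, General Business Certificate, Standard Permit, Trade Authorization

Rule 1: seating 158 ≥ 54; operates vehicles for hire → Standard Certificate not required.
Rule 2: operates vehicles for hire; revenue $650,000 < $2,800,000 → Annual Permit required.
Rule 3: provides personal fitness instruction; revenue $650,000 ≥ $625,000 → Trade Authorization required.
Rule 4: seating 158 < 170; offers overnight accommodation; is located in a residentially zoned district → General Business Certificate required.
Rule 5: is located in a residentially zoned district; does not prepare food on-site → Annual Registration not required.
Rule 6: is located in a residentially zoned district; offers overnight accommodation → Annual License required.
Rule 7: revenue $650,000 ≤ $2,625,000; seating 158 ≤ 188 → Standard Permit required.
Rule 8: does not manufacture goods on the premises → Standard Permit exemption does not apply.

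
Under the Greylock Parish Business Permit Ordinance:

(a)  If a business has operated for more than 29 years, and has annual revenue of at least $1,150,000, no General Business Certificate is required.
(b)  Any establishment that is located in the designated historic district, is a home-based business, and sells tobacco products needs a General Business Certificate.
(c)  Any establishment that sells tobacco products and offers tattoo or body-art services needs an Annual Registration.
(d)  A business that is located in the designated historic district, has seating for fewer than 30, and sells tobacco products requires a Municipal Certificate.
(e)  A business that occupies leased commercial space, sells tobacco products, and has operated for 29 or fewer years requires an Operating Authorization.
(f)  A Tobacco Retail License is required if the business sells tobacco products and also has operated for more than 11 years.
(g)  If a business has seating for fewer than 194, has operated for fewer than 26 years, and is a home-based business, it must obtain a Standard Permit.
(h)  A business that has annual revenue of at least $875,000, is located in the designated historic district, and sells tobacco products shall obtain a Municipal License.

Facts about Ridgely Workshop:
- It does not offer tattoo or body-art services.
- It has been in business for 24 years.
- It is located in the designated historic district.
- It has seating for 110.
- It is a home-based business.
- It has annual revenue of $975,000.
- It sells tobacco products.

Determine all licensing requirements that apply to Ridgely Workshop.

(a) years in business 24 ≤ 29; revenue $975,000 < $1,150,000 → General Business Certificate exemption does not apply.
(b) is located in the designated historic district; is a home-based business; sells tobacco products → General Business Certificate required.
(c) sells tobacco products; does not offer tattoo or body-art services → Annual Registration not required.
(d) is located in the designated historic district; seating 110 ≥ 30; sells tobacco products → Municipal Certificate not required.
(e) is a home-based business (not: occupies leased commercial space); sells tobacco products; years in business 24 ≤ 29 → Operating Authorization not required.
(f) sells tobacco products; years in business 24 > 11 → Tobacco Retail License required.
(g) seating 110 < 194; years in business 24 < 26; is a home-based business → Standard Permit required.
(h) revenue $975,000 ≥ $875,000; is located in the designated historic district; sells tobacco products → Municipal License required.

General Business Certificate, Municipal License, Standard Permit, Tobacco Retail License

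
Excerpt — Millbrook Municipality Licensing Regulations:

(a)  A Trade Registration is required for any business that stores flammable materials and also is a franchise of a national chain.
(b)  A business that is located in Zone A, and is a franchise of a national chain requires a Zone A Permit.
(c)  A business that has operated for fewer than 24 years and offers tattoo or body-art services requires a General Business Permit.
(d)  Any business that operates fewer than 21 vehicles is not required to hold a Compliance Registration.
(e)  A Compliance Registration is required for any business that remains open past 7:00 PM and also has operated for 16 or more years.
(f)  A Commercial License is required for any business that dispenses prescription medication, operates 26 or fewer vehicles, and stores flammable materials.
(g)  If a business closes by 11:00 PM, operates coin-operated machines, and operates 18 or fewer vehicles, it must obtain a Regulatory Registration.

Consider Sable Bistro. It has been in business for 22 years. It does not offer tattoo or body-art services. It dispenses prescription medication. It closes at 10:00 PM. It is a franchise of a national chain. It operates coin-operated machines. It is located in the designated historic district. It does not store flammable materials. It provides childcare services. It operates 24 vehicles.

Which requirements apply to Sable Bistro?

Compliance Registration

(a) does not store flammable materials; is a franchise of a national chain → Trade Registration not required.
(b) is located in the designated historic district (not: is located in Zone A); is a franchise of a national chain → Zone A Permit not required.
(c) years in business 22 < 24; does not offer tattoo or body-art services → General Business Permit not required.
(d) vehicles 24 ≥ 21 → Compliance Registration exemption does not apply.
(e) closes 10:00 PM, after 7:00 PM; years in business 22 ≥ 16 → Compliance Registration required.
(f) dispenses prescription medication; vehicles 24 ≤ 26; does not store flammable materials → Commercial License not required.
(g) closes 10:00 PM, at/before 11:00 PM; operates coin-operated machines; vehicles 24 > 18 → Regulatory Registration not required.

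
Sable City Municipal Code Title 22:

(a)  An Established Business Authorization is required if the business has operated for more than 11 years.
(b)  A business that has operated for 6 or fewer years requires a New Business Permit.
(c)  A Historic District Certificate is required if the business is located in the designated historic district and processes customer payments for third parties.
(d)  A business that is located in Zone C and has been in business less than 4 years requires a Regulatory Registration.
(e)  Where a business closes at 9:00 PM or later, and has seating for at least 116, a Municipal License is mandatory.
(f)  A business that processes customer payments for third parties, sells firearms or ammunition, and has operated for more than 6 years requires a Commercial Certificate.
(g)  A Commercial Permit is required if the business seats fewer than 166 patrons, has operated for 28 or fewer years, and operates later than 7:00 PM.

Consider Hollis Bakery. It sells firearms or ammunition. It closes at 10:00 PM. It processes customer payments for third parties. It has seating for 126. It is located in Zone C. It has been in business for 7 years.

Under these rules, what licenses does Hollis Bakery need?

(a) years in business 7 ≤ 11 → Established Business Authorization not required.
(b) years in business 7 > 6 → New Business Permit not required.
(c) is located in Zone C (not: is located in the designated historic district); processes customer payments for third parties → Historic District Certificate not required.
(d) is located in Zone C; years in business 7 ≥ 4 → Regulatory Registration not required.
(e) closes 10:00 PM, after 9:00 PM; seating 126 ≥ 116 → Municipal License required.
(f) processes customer payments for third parties; sells firearms or ammunition; years in business 7 > 6 → Commercial Certificate required.
(g) seating 126 < 166; years in business 7 ≤ 28; closes 10:00 PM, after 7:00 PM → Commercial Permit required.

Commercial Certificate, Commercial Permit, Municipal License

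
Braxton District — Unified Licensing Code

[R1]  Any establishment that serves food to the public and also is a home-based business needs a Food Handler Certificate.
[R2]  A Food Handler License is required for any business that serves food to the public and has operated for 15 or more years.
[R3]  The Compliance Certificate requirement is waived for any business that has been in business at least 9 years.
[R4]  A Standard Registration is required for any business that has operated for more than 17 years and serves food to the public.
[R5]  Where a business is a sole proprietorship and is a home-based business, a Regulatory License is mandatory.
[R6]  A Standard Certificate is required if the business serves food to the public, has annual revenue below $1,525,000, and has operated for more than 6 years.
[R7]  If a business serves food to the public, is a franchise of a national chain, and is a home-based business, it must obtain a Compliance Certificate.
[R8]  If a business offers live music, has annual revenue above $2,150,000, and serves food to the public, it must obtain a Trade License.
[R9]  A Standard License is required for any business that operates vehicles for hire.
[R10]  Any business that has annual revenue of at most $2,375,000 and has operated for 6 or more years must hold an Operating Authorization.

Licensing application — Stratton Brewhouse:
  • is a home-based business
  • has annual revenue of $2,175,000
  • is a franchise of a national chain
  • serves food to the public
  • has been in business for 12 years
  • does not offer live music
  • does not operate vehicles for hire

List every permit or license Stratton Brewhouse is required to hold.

Food Handler Certificate, Operating Authorization

[R1] serves food to the public; is a home-based business → Food Handler Certificate required.
[R2] serves food to the public; years in business 12 < 15 → Food Handler License not required.
[R3] years in business 12 ≥ 9 → exempt from Compliance Certificate.
[R4] years in business 12 ≤ 17; serves food to the public → Standard Registration not required.
[R5] is a franchise of a national chain (not: is a sole proprietorship); is a home-based business → Regulatory License not required.
[R6] serves food to the public; revenue $2,175,000 ≥ $1,525,000; years in business 12 > 6 → Standard Certificate not required.
[R7] serves food to the public; is a franchise of a national chain; is a home-based business → Compliance Certificate required.
[R8] does not offer live music; revenue $2,175,000 > $2,150,000; serves food to the public → Trade License not required.
[R9] does not operate vehicles for hire → Standard License not required.
[R10] revenue $2,175,000 ≤ $2,375,000; years in business 12 ≥ 6 → Operating Authorization required.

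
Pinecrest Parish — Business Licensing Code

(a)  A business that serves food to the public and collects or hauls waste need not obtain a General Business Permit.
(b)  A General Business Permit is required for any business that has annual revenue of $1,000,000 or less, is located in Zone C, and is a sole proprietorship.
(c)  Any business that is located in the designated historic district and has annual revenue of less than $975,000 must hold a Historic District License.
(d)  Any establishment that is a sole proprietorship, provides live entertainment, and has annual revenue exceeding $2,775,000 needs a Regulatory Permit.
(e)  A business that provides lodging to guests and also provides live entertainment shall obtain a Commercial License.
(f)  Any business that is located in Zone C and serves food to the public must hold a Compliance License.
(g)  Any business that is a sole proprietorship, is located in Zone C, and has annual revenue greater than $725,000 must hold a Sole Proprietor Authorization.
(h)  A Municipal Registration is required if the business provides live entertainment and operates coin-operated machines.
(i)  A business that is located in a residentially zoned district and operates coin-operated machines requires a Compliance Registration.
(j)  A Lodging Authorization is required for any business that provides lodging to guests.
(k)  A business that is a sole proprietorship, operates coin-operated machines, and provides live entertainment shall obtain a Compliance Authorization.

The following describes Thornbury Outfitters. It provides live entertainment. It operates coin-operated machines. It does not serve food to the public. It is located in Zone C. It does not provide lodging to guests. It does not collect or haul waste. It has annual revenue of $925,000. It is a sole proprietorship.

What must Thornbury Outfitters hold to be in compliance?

(a) does not serve food to the public; does not collect or haul waste → General Business Permit exemption does not apply.
(b) revenue $925,000 ≤ $1,000,000; is located in Zone C; is a sole proprietorship → General Business Permit required.
(c) is located in Zone C (not: is located in the designated historic district); revenue $925,000 < $975,000 → Historic District License not required.
(d) is a sole proprietorship; provides live entertainment; revenue $925,000 ≤ $2,775,000 → Regulatory Permit not required.
(e) does not provide lodging to guests; provides live entertainment → Commercial License not required.
(f) is located in Zone C; does not serve food to the public → Compliance License not required.
(g) is a sole proprietorship; is located in Zone C; revenue $925,000 > $725,000 → Sole Proprietor Authorization required.
(h) provides live entertainment; operates coin-operated machines → Municipal Registration required.
(i) is located in Zone C (not: is located in a residentially zoned district); operates coin-operated machines → Compliance Registration not required.
(j) does not provide lodging to guests → Lodging Authorization not required.
(k) is a sole proprietorship; operates coin-operated machines; provides live entertainment → Compliance Authorization required.

Compliance Authorization, General Business Permit, Municipal Registration, Sole Proprietor Authorization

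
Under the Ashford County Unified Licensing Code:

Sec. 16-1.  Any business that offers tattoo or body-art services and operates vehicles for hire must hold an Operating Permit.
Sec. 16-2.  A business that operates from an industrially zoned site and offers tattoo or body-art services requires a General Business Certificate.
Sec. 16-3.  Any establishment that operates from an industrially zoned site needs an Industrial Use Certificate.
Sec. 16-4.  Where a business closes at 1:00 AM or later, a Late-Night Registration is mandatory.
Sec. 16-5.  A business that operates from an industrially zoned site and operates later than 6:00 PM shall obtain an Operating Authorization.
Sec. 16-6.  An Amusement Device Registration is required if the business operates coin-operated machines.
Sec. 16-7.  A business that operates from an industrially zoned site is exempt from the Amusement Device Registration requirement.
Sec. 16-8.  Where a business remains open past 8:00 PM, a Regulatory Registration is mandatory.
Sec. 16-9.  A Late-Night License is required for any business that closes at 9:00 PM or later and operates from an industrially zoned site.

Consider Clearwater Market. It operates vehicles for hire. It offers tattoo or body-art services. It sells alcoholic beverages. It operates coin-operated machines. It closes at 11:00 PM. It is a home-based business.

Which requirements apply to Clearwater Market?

Sec. 16-1. offers tattoo or body-art services; operates vehicles for hire → Operating Permit required.
Sec. 16-2. is a home-based business (not: operates from an industrially zoned site); offers tattoo or body-art services → General Business Certificate not required.
Sec. 16-3. is a home-based business (not: operates from an industrially zoned site) → Industrial Use Certificate not required.
Sec. 16-4. closes 11:00 PM, at/before 1:00 AM → Late-Night Registration not required.
Sec. 16-5. is a home-based business (not: operates from an industrially zoned site); closes 11:00 PM, after 6:00 PM → Operating Authorization not required.
Sec. 16-6. operates coin-operated machines → Amusement Device Registration required.
Sec. 16-7. is a home-based business (not: operates from an industrially zoned site) → Amusement Device Registration exemption does not apply.
Sec. 16-8. closes 11:00 PM, after 8:00 PM → Regulatory Registration required.
Sec. 16-9. closes 11:00 PM, after 9:00 PM; is a home-based business (not: operates from an industrially zoned site) → Late-Night License not required.

Amusement Device Registration, Operating Permit, Regulatory Registration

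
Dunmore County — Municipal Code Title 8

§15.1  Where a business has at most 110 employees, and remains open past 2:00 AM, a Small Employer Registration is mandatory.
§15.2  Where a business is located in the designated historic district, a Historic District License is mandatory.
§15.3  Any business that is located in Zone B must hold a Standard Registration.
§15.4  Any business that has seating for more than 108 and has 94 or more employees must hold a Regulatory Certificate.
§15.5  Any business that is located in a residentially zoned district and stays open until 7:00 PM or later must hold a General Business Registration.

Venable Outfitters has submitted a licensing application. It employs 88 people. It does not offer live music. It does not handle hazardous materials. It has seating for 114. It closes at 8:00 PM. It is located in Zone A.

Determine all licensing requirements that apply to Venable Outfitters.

§15.1 employees 88 ≤ 110; closes 8:00 PM, at/before 2:00 AM → Small Employer Registration not required.
§15.2 is located in Zone A (not: is located in the designated historic district) → Historic District License not required.
§15.3 is located in Zone A (not: is located in Zone B) → Standard Registration not required.
§15.4 seating 114 > 108; employees 88 < 94 → Regulatory Certificate not required.
§15.5 is located in Zone A (not: is located in a residentially zoned district); closes 8:00 PM, after 7:00 PM → General Business Registration not required.

None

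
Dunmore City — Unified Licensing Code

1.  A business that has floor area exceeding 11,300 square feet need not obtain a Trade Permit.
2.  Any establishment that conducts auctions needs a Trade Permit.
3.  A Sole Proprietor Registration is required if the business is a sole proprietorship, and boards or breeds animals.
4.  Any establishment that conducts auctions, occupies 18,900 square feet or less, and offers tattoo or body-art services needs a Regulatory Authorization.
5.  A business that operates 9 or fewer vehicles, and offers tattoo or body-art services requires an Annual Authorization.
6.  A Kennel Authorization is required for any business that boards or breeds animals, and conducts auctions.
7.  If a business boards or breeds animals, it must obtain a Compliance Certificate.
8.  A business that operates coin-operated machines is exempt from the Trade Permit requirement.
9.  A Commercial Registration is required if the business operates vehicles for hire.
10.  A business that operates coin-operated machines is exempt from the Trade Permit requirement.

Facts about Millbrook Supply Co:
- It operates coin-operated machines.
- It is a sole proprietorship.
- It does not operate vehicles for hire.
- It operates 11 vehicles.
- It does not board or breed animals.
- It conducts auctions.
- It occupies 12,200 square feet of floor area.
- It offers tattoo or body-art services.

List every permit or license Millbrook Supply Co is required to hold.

1. floor area 12,200 square feet > 11,300 square feet → exempt from Trade Permit.
2. conducts auctions → Trade Permit required.
3. is a sole proprietorship; does not board or breed animals → Sole Proprietor Registration not required.
4. conducts auctions; floor area 12,200 square feet ≤ 18,900 square feet; offers tattoo or body-art services → Regulatory Authorization required.
5. vehicles 11 > 9; offers tattoo or body-art services → Annual Authorization not required.
6. does not board or breed animals; conducts auctions → Kennel Authorization not required.
7. does not board or breed animals → Compliance Certificate not required.
8. operates coin-operated machines → exempt from Trade Permit.
9. does not operate vehicles for hire → Commercial Registration not required.
10. operates coin-operated machines → exempt from Trade Permit.

Regulatory Authorization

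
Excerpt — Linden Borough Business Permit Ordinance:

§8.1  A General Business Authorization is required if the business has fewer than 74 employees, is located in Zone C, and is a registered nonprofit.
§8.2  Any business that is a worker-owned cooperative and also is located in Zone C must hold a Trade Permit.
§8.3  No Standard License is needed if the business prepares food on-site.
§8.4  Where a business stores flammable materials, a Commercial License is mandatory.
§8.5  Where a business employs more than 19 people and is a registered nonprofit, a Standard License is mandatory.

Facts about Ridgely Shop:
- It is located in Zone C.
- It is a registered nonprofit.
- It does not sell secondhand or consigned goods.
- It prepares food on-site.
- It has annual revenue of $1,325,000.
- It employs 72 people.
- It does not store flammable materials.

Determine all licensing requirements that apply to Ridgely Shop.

§8.1 employees 72 < 74; is located in Zone C; is a registered nonprofit → General Business Authorization required.
§8.2 is a registered nonprofit (not: is a worker-owned cooperative); is located in Zone C → Trade Permit not required.
§8.3 prepares food on-site → exempt from Standard License.
§8.4 does not store flammable materials → Commercial License not required.
§8.5 employees 72 > 19; is a registered nonprofit → Standard License required.

General Business Authorization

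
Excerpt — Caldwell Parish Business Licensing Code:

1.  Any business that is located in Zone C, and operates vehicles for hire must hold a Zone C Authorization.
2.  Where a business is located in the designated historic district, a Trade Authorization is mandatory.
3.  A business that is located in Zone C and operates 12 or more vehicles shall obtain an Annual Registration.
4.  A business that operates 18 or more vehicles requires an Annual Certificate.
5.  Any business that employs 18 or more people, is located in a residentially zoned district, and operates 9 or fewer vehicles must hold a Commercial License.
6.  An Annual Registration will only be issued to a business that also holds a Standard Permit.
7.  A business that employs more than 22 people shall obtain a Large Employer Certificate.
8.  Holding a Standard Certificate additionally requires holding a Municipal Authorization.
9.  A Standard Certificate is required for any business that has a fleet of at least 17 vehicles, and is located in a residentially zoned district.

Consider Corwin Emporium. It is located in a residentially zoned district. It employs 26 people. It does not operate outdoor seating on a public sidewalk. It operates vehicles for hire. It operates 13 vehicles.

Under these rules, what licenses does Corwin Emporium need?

Large Employer Certificate

1. is located in a residentially zoned district (not: is located in Zone C); operates vehicles for hire → Zone C Authorization not required.
2. is located in a residentially zoned district (not: is located in the designated historic district) → Trade Authorization not required.
3. is located in a residentially zoned district (not: is located in Zone C); vehicles 13 ≥ 12 → Annual Registration not required.
4. vehicles 13 < 18 → Annual Certificate not required.
5. employees 26 ≥ 18; is located in a residentially zoned district; vehicles 13 > 9 → Commercial License not required.
6. Annual Registration is not required → no effect.
7. employees 26 > 22 → Large Employer Certificate required.
8. Standard Certificate is not required → no effect.
9. vehicles 13 < 17; is located in a residentially zoned district → Standard Certificate not required.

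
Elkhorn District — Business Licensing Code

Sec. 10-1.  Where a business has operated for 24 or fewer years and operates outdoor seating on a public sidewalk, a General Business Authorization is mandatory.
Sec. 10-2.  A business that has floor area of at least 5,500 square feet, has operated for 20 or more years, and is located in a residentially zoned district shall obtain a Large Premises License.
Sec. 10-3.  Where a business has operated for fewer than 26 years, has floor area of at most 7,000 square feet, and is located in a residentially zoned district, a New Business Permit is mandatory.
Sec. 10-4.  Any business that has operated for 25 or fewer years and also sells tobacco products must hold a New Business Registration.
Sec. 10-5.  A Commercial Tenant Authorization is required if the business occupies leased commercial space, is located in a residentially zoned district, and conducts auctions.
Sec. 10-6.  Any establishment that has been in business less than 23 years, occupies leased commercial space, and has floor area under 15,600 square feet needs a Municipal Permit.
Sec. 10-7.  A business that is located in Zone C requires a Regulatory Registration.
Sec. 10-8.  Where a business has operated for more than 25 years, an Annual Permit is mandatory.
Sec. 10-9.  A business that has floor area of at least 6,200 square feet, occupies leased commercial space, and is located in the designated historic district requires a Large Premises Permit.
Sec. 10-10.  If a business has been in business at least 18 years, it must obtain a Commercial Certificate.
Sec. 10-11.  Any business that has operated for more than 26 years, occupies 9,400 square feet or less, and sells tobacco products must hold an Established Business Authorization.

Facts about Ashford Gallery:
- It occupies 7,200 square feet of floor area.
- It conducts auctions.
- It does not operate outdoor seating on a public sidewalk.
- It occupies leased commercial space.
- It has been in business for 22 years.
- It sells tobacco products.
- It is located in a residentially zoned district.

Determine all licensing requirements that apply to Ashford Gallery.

Sec. 10-1. years in business 22 ≤ 24; does not operate outdoor seating on a public sidewalk → General Business Authorization not required.
Sec. 10-2. floor area 7,200 square feet ≥ 5,500 square feet; years in business 22 ≥ 20; is located in a residentially zoned district → Large Premises License required.
Sec. 10-3. years in business 22 < 26; floor area 7,200 square feet > 7,000 square feet; is located in a residentially zoned district → New Business Permit not required.
Sec. 10-4. years in business 22 ≤ 25; sells tobacco products → New Business Registration required.
Sec. 10-5. occupies leased commercial space; is located in a residentially zoned district; conducts auctions → Commercial Tenant Authorization required.
Sec. 10-6. years in business 22 < 23; occupies leased commercial space; floor area 7,200 square feet < 15,600 square feet → Municipal Permit required.
Sec. 10-7. is located in a residentially zoned district (not: is located in Zone C) → Regulatory Registration not required.
Sec. 10-8. years in business 22 ≤ 25 → Annual Permit not required.
Sec. 10-9. floor area 7,200 square feet ≥ 6,200 square feet; occupies leased commercial space; is located in a residentially zoned district (not: is located in the designated historic district) → Large Premises Permit not required.
Sec. 10-10. years in business 22 ≥ 18 → Commercial Certificate required.
Sec. 10-11. years in business 22 ≤ 26; floor area 7,200 square feet ≤ 9,400 square feet; sells tobacco products → Established Business Authorization not required.

Commercial Certificate, Commercial Tenant Authorization, Large Premises License, Municipal Permit, New Business Registration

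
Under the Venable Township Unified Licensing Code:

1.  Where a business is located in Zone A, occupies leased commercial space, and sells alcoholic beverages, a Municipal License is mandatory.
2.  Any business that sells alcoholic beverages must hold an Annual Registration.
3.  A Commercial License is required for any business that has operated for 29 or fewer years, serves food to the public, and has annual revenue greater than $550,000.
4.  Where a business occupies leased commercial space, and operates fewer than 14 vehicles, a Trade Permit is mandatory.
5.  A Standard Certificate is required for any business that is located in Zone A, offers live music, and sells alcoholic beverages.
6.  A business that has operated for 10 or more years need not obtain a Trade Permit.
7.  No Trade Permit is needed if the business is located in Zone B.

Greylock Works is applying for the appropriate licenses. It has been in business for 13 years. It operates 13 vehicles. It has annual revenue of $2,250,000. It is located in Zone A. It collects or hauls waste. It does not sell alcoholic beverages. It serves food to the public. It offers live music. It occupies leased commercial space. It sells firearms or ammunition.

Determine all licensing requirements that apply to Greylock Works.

1. is located in Zone A; occupies leased commercial space; does not sell alcoholic beverages → Municipal License not required.
2. does not sell alcoholic beverages → Annual Registration not required.
3. years in business 13 ≤ 29; serves food to the public; revenue $2,250,000 > $550,000 → Commercial License required.
4. occupies leased commercial space; vehicles 13 < 14 → Trade Permit required.
5. is located in Zone A; offers live music; does not sell alcoholic beverages → Standard Certificate not required.
6. years in business 13 ≥ 10 → exempt from Trade Permit.
7. is located in Zone A (not: is located in Zone B) → Trade Permit exemption does not apply.

Commercial License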